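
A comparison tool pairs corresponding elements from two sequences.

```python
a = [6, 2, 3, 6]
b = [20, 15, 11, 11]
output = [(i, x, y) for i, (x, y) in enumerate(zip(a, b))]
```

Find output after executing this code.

Step 1: enumerate(zip(a, b)) gives index with paired elements:
  i=0: (6, 20)
  i=1: (2, 15)
  i=2: (3, 11)
  i=3: (6, 11)
Therefore output = [(0, 6, 20), (1, 2, 15), (2, 3, 11), (3, 6, 11)].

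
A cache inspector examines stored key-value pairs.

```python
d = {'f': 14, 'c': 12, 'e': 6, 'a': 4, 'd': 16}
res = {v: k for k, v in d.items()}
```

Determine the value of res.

Step 1: Invert dict (swap keys and values):
  'f': 14 -> 14: 'f'
  'c': 12 -> 12: 'c'
  'e': 6 -> 6: 'e'
  'a': 4 -> 4: 'a'
  'd': 16 -> 16: 'd'
Therefore res = {14: 'f', 12: 'c', 6: 'e', 4: 'a', 16: 'd'}.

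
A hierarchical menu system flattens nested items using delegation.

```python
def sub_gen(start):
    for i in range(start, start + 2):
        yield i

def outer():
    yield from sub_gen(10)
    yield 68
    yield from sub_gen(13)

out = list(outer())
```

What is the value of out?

Step 1: outer() delegates to sub_gen(10):
  yield 10
  yield 11
Step 2: yield 68
Step 3: Delegates to sub_gen(13):
  yield 13
  yield 14
Therefore out = [10, 11, 68, 13, 14].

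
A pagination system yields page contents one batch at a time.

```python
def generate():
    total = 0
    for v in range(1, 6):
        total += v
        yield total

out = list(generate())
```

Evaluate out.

Step 1: Generator accumulates running sum:
  v=1: total = 1, yield 1
  v=2: total = 3, yield 3
  v=3: total = 6, yield 6
  v=4: total = 10, yield 10
  v=5: total = 15, yield 15
Therefore out = [1, 3, 6, 10, 15].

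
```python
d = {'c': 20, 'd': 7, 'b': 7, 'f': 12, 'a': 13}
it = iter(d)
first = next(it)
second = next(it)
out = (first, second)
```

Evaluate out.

Step 1: iter(d) iterates over keys: ['c', 'd', 'b', 'f', 'a'].
Step 2: first = next(it) = 'c', second = next(it) = 'd'.
Therefore out = ('c', 'd').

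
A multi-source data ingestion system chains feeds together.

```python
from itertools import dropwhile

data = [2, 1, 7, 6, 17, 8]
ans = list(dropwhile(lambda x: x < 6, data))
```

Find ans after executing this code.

Step 1: dropwhile drops elements while < 6:
  2 < 6: dropped
  1 < 6: dropped
  7: kept (dropping stopped)
Step 2: Remaining elements kept regardless of condition.
Therefore ans = [7, 6, 17, 8].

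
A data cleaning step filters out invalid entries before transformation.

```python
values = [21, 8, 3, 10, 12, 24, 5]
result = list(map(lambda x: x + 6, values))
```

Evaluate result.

Step 1: Apply lambda x: x + 6 to each element:
  21 -> 27
  8 -> 14
  3 -> 9
  10 -> 16
  12 -> 18
  24 -> 30
  5 -> 11
Therefore result = [27, 14, 9, 16, 18, 30, 11].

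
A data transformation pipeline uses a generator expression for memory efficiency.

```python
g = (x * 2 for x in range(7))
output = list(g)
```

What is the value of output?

Step 1: For each x in range(7), compute x*2:
  x=0: 0*2 = 0
  x=1: 1*2 = 2
  x=2: 2*2 = 4
  x=3: 3*2 = 6
  x=4: 4*2 = 8
  x=5: 5*2 = 10
  x=6: 6*2 = 12
Therefore output = [0, 2, 4, 6, 8, 10, 12].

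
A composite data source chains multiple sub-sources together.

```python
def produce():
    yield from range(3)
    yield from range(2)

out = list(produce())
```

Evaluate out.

Step 1: Trace yields in order:
  yield 0
  yield 1
  yield 2
  yield 0
  yield 1
Therefore out = [0, 1, 2, 0, 1].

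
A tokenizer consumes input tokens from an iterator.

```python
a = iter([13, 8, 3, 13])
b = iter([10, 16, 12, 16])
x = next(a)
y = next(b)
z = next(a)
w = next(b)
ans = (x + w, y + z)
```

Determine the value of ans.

Step 1: a iterates [13, 8, 3, 13], b iterates [10, 16, 12, 16].
Step 2: x = next(a) = 13, y = next(b) = 10.
Step 3: z = next(a) = 8, w = next(b) = 16.
Step 4: ans = (13 + 16, 10 + 8) = (29, 18).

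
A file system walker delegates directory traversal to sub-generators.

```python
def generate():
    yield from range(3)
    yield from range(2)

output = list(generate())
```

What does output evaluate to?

Step 1: Trace yields in order:
  yield 0
  yield 1
  yield 2
  yield 0
  yield 1
Therefore output = [0, 1, 2, 0, 1].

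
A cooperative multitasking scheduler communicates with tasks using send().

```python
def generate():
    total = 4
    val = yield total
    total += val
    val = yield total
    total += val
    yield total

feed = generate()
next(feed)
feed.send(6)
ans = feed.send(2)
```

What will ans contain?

Step 1: next() -> yield total=4.
Step 2: send(6) -> val=6, total = 4+6 = 10, yield 10.
Step 3: send(2) -> val=2, total = 10+2 = 12, yield 12.
Therefore ans = 12.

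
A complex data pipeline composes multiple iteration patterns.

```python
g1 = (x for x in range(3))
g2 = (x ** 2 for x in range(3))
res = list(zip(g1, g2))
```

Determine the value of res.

Step 1: g1 produces [0, 1, 2].
Step 2: g2 produces [0, 1, 4].
Step 3: zip pairs them: [(0, 0), (1, 1), (2, 4)].
Therefore res = [(0, 0), (1, 1), (2, 4)].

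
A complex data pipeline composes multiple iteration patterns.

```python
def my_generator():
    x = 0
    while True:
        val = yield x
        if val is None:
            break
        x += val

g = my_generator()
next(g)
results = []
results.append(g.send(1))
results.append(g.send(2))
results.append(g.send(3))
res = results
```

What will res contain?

Step 1: next(g) -> yield 0.
Step 2: send(1) -> x = 1, yield 1.
Step 3: send(2) -> x = 3, yield 3.
Step 4: send(3) -> x = 6, yield 6.
Therefore res = [1, 3, 6].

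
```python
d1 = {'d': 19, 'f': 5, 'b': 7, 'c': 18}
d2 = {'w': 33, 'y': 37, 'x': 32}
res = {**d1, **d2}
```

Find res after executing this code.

Step 1: Merge d1 and d2 (d2 values override on key conflicts).
Step 2: d1 has keys ['d', 'f', 'b', 'c'], d2 has keys ['w', 'y', 'x'].
Therefore res = {'d': 19, 'f': 5, 'b': 7, 'c': 18, 'w': 33, 'y': 37, 'x': 32}.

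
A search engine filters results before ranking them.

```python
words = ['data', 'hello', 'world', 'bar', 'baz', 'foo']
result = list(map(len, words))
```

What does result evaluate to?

Step 1: Map len() to each word:
  'data' -> 4
  'hello' -> 5
  'world' -> 5
  'bar' -> 3
  'baz' -> 3
  'foo' -> 3
Therefore result = [4, 5, 5, 3, 3, 3].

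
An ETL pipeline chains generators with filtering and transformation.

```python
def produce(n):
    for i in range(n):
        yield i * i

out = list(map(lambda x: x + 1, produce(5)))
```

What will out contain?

Step 1: produce(5) yields squares: [0, 1, 4, 9, 16].
Step 2: map adds 1 to each: [1, 2, 5, 10, 17].
Therefore out = [1, 2, 5, 10, 17].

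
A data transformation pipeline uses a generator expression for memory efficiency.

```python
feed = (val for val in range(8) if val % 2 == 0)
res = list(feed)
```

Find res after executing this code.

Step 1: Filter range(8) keeping only even values:
  val=0: even, included
  val=1: odd, excluded
  val=2: even, included
  val=3: odd, excluded
  val=4: even, included
  val=5: odd, excluded
  val=6: even, included
  val=7: odd, excluded
Therefore res = [0, 2, 4, 6].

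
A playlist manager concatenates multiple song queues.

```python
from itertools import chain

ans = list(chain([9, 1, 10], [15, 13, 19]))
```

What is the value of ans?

Step 1: chain() concatenates iterables: [9, 1, 10] + [15, 13, 19].
Therefore ans = [9, 1, 10, 15, 13, 19].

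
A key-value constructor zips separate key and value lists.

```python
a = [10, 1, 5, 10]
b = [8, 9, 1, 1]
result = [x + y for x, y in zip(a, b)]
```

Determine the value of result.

Step 1: Add corresponding elements:
  10 + 8 = 18
  1 + 9 = 10
  5 + 1 = 6
  10 + 1 = 11
Therefore result = [18, 10, 6, 11].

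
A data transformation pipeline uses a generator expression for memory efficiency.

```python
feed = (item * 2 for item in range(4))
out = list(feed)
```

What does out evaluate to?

Step 1: For each item in range(4), compute item*2:
  item=0: 0*2 = 0
  item=1: 1*2 = 2
  item=2: 2*2 = 4
  item=3: 3*2 = 6
Therefore out = [0, 2, 4, 6].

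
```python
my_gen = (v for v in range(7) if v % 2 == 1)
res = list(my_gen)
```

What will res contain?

Step 1: Filter range(7) keeping only odd values:
  v=0: even, excluded
  v=1: odd, included
  v=2: even, excluded
  v=3: odd, included
  v=4: even, excluded
  v=5: odd, included
  v=6: even, excluded
Therefore res = [1, 3, 5].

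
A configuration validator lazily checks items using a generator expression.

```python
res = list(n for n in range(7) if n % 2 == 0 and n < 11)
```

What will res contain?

Step 1: Filter range(7) where n % 2 == 0 and n < 11:
  n=0: both conditions met, included
  n=1: excluded (1 % 2 != 0)
  n=2: both conditions met, included
  n=3: excluded (3 % 2 != 0)
  n=4: both conditions met, included
  n=5: excluded (5 % 2 != 0)
  n=6: both conditions met, included
Therefore res = [0, 2, 4, 6].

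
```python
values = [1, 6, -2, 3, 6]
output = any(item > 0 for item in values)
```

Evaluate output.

Step 1: Check item > 0 for each element in [1, 6, -2, 3, 6]:
  1 > 0: True
  6 > 0: True
  -2 > 0: False
  3 > 0: True
  6 > 0: True
Step 2: any() returns True.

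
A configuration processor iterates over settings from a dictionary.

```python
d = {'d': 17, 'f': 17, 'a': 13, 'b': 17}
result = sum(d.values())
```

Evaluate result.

Step 1: d.values() = [17, 17, 13, 17].
Step 2: sum = 64.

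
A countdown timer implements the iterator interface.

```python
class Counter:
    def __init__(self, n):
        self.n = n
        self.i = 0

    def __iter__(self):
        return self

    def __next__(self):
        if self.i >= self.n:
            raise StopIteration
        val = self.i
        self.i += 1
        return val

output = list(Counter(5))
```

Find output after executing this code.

Step 1: Counter(5) creates an iterator counting 0 to 4.
Step 2: list() consumes all values: [0, 1, 2, 3, 4].
Therefore output = [0, 1, 2, 3, 4].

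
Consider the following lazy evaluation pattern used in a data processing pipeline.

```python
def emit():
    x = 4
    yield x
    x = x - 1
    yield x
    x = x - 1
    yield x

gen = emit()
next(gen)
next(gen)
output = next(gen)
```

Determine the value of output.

Step 1: Trace through generator execution:
  Yield 1: x starts at 4, yield 4
  Yield 2: x = 4 - 1 = 3, yield 3
  Yield 3: x = 3 - 1 = 2, yield 2
Step 2: First next() gets 4, second next() gets the second value, third next() yields 2.
Therefore output = 2.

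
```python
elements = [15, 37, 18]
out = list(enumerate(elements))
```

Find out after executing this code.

Step 1: enumerate pairs each element with its index:
  (0, 15)
  (1, 37)
  (2, 18)
Therefore out = [(0, 15), (1, 37), (2, 18)].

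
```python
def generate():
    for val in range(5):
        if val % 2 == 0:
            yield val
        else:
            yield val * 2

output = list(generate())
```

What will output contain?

Step 1: For each val in range(5), yield val if even, else val*2:
  val=0 (even): yield 0
  val=1 (odd): yield 1*2 = 2
  val=2 (even): yield 2
  val=3 (odd): yield 3*2 = 6
  val=4 (even): yield 4
Therefore output = [0, 2, 2, 6, 4].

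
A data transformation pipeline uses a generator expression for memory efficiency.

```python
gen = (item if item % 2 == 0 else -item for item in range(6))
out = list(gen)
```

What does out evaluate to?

Step 1: For each item in range(6), yield item if even, else -item:
  item=0: even, yield 0
  item=1: odd, yield -1
  item=2: even, yield 2
  item=3: odd, yield -3
  item=4: even, yield 4
  item=5: odd, yield -5
Therefore out = [0, -1, 2, -3, 4, -5].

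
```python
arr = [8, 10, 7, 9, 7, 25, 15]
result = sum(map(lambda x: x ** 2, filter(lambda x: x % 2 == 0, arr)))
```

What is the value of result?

Step 1: Filter even numbers from [8, 10, 7, 9, 7, 25, 15]: [8, 10]
Step 2: Square each: [64, 100]
Step 3: Sum = 164.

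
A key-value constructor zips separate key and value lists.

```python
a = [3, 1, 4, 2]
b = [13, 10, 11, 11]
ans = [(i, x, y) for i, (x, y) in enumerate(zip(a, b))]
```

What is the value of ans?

Step 1: enumerate(zip(a, b)) gives index with paired elements:
  i=0: (3, 13)
  i=1: (1, 10)
  i=2: (4, 11)
  i=3: (2, 11)
Therefore ans = [(0, 3, 13), (1, 1, 10), (2, 4, 11), (3, 2, 11)].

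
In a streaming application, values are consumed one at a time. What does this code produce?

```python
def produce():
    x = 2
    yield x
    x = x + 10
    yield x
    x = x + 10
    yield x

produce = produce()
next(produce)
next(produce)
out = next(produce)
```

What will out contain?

Step 1: Trace through generator execution:
  Yield 1: x starts at 2, yield 2
  Yield 2: x = 2 + 10 = 12, yield 12
  Yield 3: x = 12 + 10 = 22, yield 22
Step 2: First next() gets 2, second next() gets the second value, third next() yields 22.
Therefore out = 22.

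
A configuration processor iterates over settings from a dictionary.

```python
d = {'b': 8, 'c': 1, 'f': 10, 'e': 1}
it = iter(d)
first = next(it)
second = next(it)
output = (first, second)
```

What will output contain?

Step 1: iter(d) iterates over keys: ['b', 'c', 'f', 'e'].
Step 2: first = next(it) = 'b', second = next(it) = 'c'.
Therefore output = ('b', 'c').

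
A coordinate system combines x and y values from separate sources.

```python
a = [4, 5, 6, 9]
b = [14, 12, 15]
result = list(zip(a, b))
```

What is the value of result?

Step 1: zip stops at shortest (len(a)=4, len(b)=3):
  Index 0: (4, 14)
  Index 1: (5, 12)
  Index 2: (6, 15)
Step 2: Last element of a (9) has no pair, dropped.
Therefore result = [(4, 14), (5, 12), (6, 15)].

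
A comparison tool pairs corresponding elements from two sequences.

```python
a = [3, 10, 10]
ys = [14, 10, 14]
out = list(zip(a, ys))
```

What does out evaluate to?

Step 1: zip pairs elements at same index:
  Index 0: (3, 14)
  Index 1: (10, 10)
  Index 2: (10, 14)
Therefore out = [(3, 14), (10, 10), (10, 14)].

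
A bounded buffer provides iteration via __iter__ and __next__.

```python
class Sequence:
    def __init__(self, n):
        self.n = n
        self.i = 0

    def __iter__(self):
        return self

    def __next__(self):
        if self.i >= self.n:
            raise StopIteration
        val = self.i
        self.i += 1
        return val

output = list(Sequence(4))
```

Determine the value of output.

Step 1: Sequence(4) creates an iterator counting 0 to 3.
Step 2: list() consumes all values: [0, 1, 2, 3].
Therefore output = [0, 1, 2, 3].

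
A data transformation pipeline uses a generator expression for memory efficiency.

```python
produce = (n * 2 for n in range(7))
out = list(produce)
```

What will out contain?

Step 1: For each n in range(7), compute n*2:
  n=0: 0*2 = 0
  n=1: 1*2 = 2
  n=2: 2*2 = 4
  n=3: 3*2 = 6
  n=4: 4*2 = 8
  n=5: 5*2 = 10
  n=6: 6*2 = 12
Therefore out = [0, 2, 4, 6, 8, 10, 12].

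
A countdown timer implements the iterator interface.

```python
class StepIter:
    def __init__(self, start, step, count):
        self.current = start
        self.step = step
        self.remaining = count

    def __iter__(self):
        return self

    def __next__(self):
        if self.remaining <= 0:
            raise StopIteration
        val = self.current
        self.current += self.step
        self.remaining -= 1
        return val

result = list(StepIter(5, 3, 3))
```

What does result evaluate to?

Step 1: StepIter starts at 5, increments by 3, for 3 steps:
  Yield 5, then current += 3
  Yield 8, then current += 3
  Yield 11, then current += 3
Therefore result = [5, 8, 11].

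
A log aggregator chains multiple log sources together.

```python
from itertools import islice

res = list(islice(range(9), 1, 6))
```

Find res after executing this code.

Step 1: islice(range(9), 1, 6) takes elements at indices [1, 6).
Step 2: Elements: [1, 2, 3, 4, 5].
Therefore res = [1, 2, 3, 4, 5].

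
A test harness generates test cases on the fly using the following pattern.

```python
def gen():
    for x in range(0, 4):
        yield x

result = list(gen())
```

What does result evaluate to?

Step 1: The generator yields each value from range(0, 4).
Step 2: list() consumes all yields: [0, 1, 2, 3].
Therefore result = [0, 1, 2, 3].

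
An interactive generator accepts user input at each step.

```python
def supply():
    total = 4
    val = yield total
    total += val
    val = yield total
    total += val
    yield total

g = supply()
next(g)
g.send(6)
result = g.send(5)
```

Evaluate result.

Step 1: next() -> yield total=4.
Step 2: send(6) -> val=6, total = 4+6 = 10, yield 10.
Step 3: send(5) -> val=5, total = 10+5 = 15, yield 15.
Therefore result = 15.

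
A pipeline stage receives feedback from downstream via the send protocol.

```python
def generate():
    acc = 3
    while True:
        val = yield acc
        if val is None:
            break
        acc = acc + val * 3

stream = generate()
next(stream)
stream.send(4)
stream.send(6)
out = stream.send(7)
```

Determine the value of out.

Step 1: next() -> yield acc=3.
Step 2: send(4) -> val=4, acc = 3 + 4*3 = 15, yield 15.
Step 3: send(6) -> val=6, acc = 15 + 6*3 = 33, yield 33.
Step 4: send(7) -> val=7, acc = 33 + 7*3 = 54, yield 54.
Therefore out = 54.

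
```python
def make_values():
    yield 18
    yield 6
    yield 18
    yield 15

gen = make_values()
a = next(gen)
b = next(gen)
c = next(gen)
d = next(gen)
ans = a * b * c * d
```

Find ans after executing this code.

Step 1: Create generator and consume all values:
  a = next(gen) = 18
  b = next(gen) = 6
  c = next(gen) = 18
  d = next(gen) = 15
Step 2: ans = 18 * 6 * 18 * 15 = 29160.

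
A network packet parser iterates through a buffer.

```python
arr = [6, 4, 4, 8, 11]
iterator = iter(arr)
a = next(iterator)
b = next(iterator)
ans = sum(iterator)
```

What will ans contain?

Step 1: Create iterator over [6, 4, 4, 8, 11].
Step 2: a = next() = 6, b = next() = 4.
Step 3: sum() of remaining [4, 8, 11] = 23.
Therefore ans = 23.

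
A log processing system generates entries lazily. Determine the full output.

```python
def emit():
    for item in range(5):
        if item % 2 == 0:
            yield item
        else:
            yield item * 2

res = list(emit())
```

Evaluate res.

Step 1: For each item in range(5), yield item if even, else item*2:
  item=0 (even): yield 0
  item=1 (odd): yield 1*2 = 2
  item=2 (even): yield 2
  item=3 (odd): yield 3*2 = 6
  item=4 (even): yield 4
Therefore res = [0, 2, 2, 6, 4].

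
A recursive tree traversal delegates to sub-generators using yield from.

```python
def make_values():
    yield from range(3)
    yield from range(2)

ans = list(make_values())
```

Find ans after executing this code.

Step 1: Trace yields in order:
  yield 0
  yield 1
  yield 2
  yield 0
  yield 1
Therefore ans = [0, 1, 2, 0, 1].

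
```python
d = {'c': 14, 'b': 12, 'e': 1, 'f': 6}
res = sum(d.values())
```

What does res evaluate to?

Step 1: d.values() = [14, 12, 1, 6].
Step 2: sum = 33.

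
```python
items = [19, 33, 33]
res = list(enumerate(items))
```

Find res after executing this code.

Step 1: enumerate pairs each element with its index:
  (0, 19)
  (1, 33)
  (2, 33)
Therefore res = [(0, 19), (1, 33), (2, 33)].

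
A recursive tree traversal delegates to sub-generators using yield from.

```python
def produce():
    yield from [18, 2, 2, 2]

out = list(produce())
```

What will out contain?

Step 1: yield from delegates to the iterable, yielding each element.
Step 2: Collected values: [18, 2, 2, 2].
Therefore out = [18, 2, 2, 2].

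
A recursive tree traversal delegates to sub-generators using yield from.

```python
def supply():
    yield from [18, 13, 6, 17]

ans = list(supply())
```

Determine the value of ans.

Step 1: yield from delegates to the iterable, yielding each element.
Step 2: Collected values: [18, 13, 6, 17].
Therefore ans = [18, 13, 6, 17].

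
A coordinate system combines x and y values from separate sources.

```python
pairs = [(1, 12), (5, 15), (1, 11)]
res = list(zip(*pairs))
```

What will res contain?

Step 1: zip(*pairs) transposes: unzips [(1, 12), (5, 15), (1, 11)] into separate sequences.
Step 2: First elements: (1, 5, 1), second elements: (12, 15, 11).
Therefore res = [(1, 5, 1), (12, 15, 11)].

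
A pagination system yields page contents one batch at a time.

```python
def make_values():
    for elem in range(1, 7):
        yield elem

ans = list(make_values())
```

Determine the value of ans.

Step 1: The generator yields each value from range(1, 7).
Step 2: list() consumes all yields: [1, 2, 3, 4, 5, 6].
Therefore ans = [1, 2, 3, 4, 5, 6].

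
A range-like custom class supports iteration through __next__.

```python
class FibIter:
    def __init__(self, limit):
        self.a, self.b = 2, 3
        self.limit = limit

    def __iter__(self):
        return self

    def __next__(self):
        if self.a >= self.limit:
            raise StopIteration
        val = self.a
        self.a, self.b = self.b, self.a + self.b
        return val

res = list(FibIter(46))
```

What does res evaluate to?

Step 1: Fibonacci-like sequence (a=2, b=3) until >= 46:
  Yield 2, then a,b = 3,5
  Yield 3, then a,b = 5,8
  Yield 5, then a,b = 8,13
  Yield 8, then a,b = 13,21
  Yield 13, then a,b = 21,34
  Yield 21, then a,b = 34,55
  Yield 34, then a,b = 55,89
Step 2: 55 >= 46, stop.
Therefore res = [2, 3, 5, 8, 13, 21, 34].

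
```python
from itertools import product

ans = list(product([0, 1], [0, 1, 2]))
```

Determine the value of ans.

Step 1: product([0, 1], [0, 1, 2]) gives all pairs:
  (0, 0)
  (0, 1)
  (0, 2)
  (1, 0)
  (1, 1)
  (1, 2)
Therefore ans = [(0, 0), (0, 1), (0, 2), (1, 0), (1, 1), (1, 2)].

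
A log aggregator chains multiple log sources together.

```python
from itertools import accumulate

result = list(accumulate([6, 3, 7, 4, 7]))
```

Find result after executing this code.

Step 1: accumulate computes running sums:
  + 6 = 6
  + 3 = 9
  + 7 = 16
  + 4 = 20
  + 7 = 27
Therefore result = [6, 9, 16, 20, 27].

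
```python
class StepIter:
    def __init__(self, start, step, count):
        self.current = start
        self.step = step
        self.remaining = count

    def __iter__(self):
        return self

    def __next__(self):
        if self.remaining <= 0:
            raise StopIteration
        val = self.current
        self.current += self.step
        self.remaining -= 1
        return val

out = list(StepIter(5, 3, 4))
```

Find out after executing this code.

Step 1: StepIter starts at 5, increments by 3, for 4 steps:
  Yield 5, then current += 3
  Yield 8, then current += 3
  Yield 11, then current += 3
  Yield 14, then current += 3
Therefore out = [5, 8, 11, 14].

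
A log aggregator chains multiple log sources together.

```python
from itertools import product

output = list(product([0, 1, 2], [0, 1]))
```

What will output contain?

Step 1: product([0, 1, 2], [0, 1]) gives all pairs:
  (0, 0)
  (0, 1)
  (1, 0)
  (1, 1)
  (2, 0)
  (2, 1)
Therefore output = [(0, 0), (0, 1), (1, 0), (1, 1), (2, 0), (2, 1)].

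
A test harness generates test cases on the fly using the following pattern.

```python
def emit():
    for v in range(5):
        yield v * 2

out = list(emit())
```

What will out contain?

Step 1: For each v in range(5), yield v * 2:
  v=0: yield 0 * 2 = 0
  v=1: yield 1 * 2 = 2
  v=2: yield 2 * 2 = 4
  v=3: yield 3 * 2 = 6
  v=4: yield 4 * 2 = 8
Therefore out = [0, 2, 4, 6, 8].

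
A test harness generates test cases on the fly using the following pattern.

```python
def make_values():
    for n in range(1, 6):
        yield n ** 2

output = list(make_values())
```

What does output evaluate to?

Step 1: For each n in range(1, 6), yield n**2:
  n=1: yield 1**2 = 1
  n=2: yield 2**2 = 4
  n=3: yield 3**2 = 9
  n=4: yield 4**2 = 16
  n=5: yield 5**2 = 25
Therefore output = [1, 4, 9, 16, 25].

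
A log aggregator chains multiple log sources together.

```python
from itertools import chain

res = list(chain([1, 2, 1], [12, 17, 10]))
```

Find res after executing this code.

Step 1: chain() concatenates iterables: [1, 2, 1] + [12, 17, 10].
Therefore res = [1, 2, 1, 12, 17, 10].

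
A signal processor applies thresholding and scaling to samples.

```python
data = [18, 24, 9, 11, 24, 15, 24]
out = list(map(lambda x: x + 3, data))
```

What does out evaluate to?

Step 1: Apply lambda x: x + 3 to each element:
  18 -> 21
  24 -> 27
  9 -> 12
  11 -> 14
  24 -> 27
  15 -> 18
  24 -> 27
Therefore out = [21, 27, 12, 14, 27, 18, 27].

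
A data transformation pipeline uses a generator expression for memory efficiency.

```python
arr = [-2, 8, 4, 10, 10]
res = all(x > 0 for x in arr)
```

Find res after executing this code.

Step 1: Check x > 0 for each element in [-2, 8, 4, 10, 10]:
  -2 > 0: False
  8 > 0: True
  4 > 0: True
  10 > 0: True
  10 > 0: True
Step 2: all() returns False.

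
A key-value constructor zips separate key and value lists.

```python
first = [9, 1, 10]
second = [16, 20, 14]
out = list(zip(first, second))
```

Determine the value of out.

Step 1: zip pairs elements at same index:
  Index 0: (9, 16)
  Index 1: (1, 20)
  Index 2: (10, 14)
Therefore out = [(9, 16), (1, 20), (10, 14)].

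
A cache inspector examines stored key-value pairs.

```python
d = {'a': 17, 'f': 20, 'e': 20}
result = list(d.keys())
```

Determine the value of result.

Step 1: d.keys() returns the dictionary keys in insertion order.
Therefore result = ['a', 'f', 'e'].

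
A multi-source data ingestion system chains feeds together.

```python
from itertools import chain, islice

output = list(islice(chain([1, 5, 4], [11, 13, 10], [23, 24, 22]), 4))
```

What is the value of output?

Step 1: chain([1, 5, 4], [11, 13, 10], [23, 24, 22]) = [1, 5, 4, 11, 13, 10, 23, 24, 22].
Step 2: islice takes first 4 elements: [1, 5, 4, 11].
Therefore output = [1, 5, 4, 11].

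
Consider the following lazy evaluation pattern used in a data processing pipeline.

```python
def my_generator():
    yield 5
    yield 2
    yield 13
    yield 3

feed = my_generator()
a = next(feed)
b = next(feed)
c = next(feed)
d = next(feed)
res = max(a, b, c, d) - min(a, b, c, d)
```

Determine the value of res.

Step 1: Create generator and consume all values:
  a = next(feed) = 5
  b = next(feed) = 2
  c = next(feed) = 13
  d = next(feed) = 3
Step 2: max = 13, min = 2, res = 13 - 2 = 11.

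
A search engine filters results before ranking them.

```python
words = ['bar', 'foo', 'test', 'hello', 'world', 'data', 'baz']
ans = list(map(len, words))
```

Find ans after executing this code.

Step 1: Map len() to each word:
  'bar' -> 3
  'foo' -> 3
  'test' -> 4
  'hello' -> 5
  'world' -> 5
  'data' -> 4
  'baz' -> 3
Therefore ans = [3, 3, 4, 5, 5, 4, 3].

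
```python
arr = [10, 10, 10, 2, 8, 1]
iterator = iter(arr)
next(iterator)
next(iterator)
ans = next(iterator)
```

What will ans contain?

Step 1: Create iterator over [10, 10, 10, 2, 8, 1].
Step 2: next() consumes 10.
Step 3: next() consumes 10.
Step 4: next() returns 10.
Therefore ans = 10.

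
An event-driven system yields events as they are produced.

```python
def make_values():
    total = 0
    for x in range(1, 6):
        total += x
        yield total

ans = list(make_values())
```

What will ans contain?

Step 1: Generator accumulates running sum:
  x=1: total = 1, yield 1
  x=2: total = 3, yield 3
  x=3: total = 6, yield 6
  x=4: total = 10, yield 10
  x=5: total = 15, yield 15
Therefore ans = [1, 3, 6, 10, 15].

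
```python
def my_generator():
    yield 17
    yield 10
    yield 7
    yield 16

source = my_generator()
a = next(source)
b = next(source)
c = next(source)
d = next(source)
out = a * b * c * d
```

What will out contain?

Step 1: Create generator and consume all values:
  a = next(source) = 17
  b = next(source) = 10
  c = next(source) = 7
  d = next(source) = 16
Step 2: out = 17 * 10 * 7 * 16 = 19040.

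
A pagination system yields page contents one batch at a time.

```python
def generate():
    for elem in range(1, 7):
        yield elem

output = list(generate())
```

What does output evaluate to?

Step 1: The generator yields each value from range(1, 7).
Step 2: list() consumes all yields: [1, 2, 3, 4, 5, 6].
Therefore output = [1, 2, 3, 4, 5, 6].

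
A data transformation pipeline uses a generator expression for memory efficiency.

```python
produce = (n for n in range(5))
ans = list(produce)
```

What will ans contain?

Step 1: Generator expression iterates range(5): [0, 1, 2, 3, 4].
Step 2: list() collects all values.
Therefore ans = [0, 1, 2, 3, 4].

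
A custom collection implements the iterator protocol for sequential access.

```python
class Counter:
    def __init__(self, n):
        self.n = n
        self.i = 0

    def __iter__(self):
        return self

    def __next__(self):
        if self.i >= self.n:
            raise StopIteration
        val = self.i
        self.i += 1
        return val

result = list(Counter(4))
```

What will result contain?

Step 1: Counter(4) creates an iterator counting 0 to 3.
Step 2: list() consumes all values: [0, 1, 2, 3].
Therefore result = [0, 1, 2, 3].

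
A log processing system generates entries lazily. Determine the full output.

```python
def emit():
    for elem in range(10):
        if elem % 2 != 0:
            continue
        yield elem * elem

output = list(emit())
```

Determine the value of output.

Step 1: Only yield elem**2 when elem is divisible by 2:
  elem=0: 0 % 2 == 0, yield 0**2 = 0
  elem=2: 2 % 2 == 0, yield 2**2 = 4
  elem=4: 4 % 2 == 0, yield 4**2 = 16
  elem=6: 6 % 2 == 0, yield 6**2 = 36
  elem=8: 8 % 2 == 0, yield 8**2 = 64
Therefore output = [0, 4, 16, 36, 64].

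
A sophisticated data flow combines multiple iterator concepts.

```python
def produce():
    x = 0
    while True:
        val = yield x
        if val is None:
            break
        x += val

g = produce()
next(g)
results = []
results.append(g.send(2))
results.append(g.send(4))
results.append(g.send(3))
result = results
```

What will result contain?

Step 1: next(g) -> yield 0.
Step 2: send(2) -> x = 2, yield 2.
Step 3: send(4) -> x = 6, yield 6.
Step 4: send(3) -> x = 9, yield 9.
Therefore result = [2, 6, 9].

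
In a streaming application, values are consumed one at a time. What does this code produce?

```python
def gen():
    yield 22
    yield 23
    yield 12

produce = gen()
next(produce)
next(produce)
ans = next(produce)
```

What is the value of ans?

Step 1: gen() creates a generator.
Step 2: next(produce) yields 22 (consumed and discarded).
Step 3: next(produce) yields 23 (consumed and discarded).
Step 4: next(produce) yields 12, assigned to ans.
Therefore ans = 12.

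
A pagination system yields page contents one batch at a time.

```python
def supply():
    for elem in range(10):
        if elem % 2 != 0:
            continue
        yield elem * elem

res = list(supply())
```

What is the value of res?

Step 1: Only yield elem**2 when elem is divisible by 2:
  elem=0: 0 % 2 == 0, yield 0**2 = 0
  elem=2: 2 % 2 == 0, yield 2**2 = 4
  elem=4: 4 % 2 == 0, yield 4**2 = 16
  elem=6: 6 % 2 == 0, yield 6**2 = 36
  elem=8: 8 % 2 == 0, yield 8**2 = 64
Therefore res = [0, 4, 16, 36, 64].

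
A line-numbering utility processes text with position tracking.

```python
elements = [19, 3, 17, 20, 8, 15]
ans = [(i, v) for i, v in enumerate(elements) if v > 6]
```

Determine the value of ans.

Step 1: Filter enumerate([19, 3, 17, 20, 8, 15]) keeping v > 6:
  (0, 19): 19 > 6, included
  (1, 3): 3 <= 6, excluded
  (2, 17): 17 > 6, included
  (3, 20): 20 > 6, included
  (4, 8): 8 > 6, included
  (5, 15): 15 > 6, included
Therefore ans = [(0, 19), (2, 17), (3, 20), (4, 8), (5, 15)].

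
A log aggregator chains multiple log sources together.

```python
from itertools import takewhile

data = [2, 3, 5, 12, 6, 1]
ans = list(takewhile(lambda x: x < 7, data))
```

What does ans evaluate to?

Step 1: takewhile stops at first element >= 7:
  2 < 7: take
  3 < 7: take
  5 < 7: take
  12 >= 7: stop
Therefore ans = [2, 3, 5].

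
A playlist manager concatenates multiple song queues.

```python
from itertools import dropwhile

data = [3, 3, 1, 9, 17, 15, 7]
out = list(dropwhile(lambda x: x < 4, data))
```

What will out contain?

Step 1: dropwhile drops elements while < 4:
  3 < 4: dropped
  3 < 4: dropped
  1 < 4: dropped
  9: kept (dropping stopped)
Step 2: Remaining elements kept regardless of condition.
Therefore out = [9, 17, 15, 7].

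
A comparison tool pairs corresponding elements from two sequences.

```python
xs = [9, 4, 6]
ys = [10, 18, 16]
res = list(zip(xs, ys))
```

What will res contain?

Step 1: zip pairs elements at same index:
  Index 0: (9, 10)
  Index 1: (4, 18)
  Index 2: (6, 16)
Therefore res = [(9, 10), (4, 18), (6, 16)].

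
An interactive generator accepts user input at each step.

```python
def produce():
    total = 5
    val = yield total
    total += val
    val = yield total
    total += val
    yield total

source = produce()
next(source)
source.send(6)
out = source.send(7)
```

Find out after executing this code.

Step 1: next() -> yield total=5.
Step 2: send(6) -> val=6, total = 5+6 = 11, yield 11.
Step 3: send(7) -> val=7, total = 11+7 = 18, yield 18.
Therefore out = 18.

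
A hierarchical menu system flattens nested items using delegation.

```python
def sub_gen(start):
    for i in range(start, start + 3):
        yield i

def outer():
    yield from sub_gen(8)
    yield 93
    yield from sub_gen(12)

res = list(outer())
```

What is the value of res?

Step 1: outer() delegates to sub_gen(8):
  yield 8
  yield 9
  yield 10
Step 2: yield 93
Step 3: Delegates to sub_gen(12):
  yield 12
  yield 13
  yield 14
Therefore res = [8, 9, 10, 93, 12, 13, 14].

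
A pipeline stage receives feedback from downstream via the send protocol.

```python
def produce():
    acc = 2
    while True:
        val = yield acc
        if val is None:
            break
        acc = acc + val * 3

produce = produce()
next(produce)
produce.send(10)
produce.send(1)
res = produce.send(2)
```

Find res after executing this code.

Step 1: next() -> yield acc=2.
Step 2: send(10) -> val=10, acc = 2 + 10*3 = 32, yield 32.
Step 3: send(1) -> val=1, acc = 32 + 1*3 = 35, yield 35.
Step 4: send(2) -> val=2, acc = 35 + 2*3 = 41, yield 41.
Therefore res = 41.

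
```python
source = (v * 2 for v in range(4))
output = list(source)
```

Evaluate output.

Step 1: For each v in range(4), compute v*2:
  v=0: 0*2 = 0
  v=1: 1*2 = 2
  v=2: 2*2 = 4
  v=3: 3*2 = 6
Therefore output = [0, 2, 4, 6].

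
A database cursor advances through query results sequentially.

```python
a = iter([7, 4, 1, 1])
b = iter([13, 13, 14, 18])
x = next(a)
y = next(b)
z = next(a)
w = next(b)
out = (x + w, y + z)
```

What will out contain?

Step 1: a iterates [7, 4, 1, 1], b iterates [13, 13, 14, 18].
Step 2: x = next(a) = 7, y = next(b) = 13.
Step 3: z = next(a) = 4, w = next(b) = 13.
Step 4: out = (7 + 13, 13 + 4) = (20, 17).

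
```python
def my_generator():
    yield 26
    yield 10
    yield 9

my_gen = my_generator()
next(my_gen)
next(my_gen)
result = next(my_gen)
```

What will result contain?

Step 1: my_generator() creates a generator.
Step 2: next(my_gen) yields 26 (consumed and discarded).
Step 3: next(my_gen) yields 10 (consumed and discarded).
Step 4: next(my_gen) yields 9, assigned to result.
Therefore result = 9.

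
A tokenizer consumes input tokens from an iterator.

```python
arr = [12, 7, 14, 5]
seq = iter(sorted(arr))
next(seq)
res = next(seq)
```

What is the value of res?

Step 1: sorted([12, 7, 14, 5]) = [5, 7, 12, 14].
Step 2: Create iterator and skip 1 elements.
Step 3: next() returns 7.
Therefore res = 7.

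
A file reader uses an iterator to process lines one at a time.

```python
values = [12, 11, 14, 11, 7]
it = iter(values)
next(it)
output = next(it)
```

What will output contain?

Step 1: Create iterator over [12, 11, 14, 11, 7].
Step 2: next() consumes 12.
Step 3: next() returns 11.
Therefore output = 11.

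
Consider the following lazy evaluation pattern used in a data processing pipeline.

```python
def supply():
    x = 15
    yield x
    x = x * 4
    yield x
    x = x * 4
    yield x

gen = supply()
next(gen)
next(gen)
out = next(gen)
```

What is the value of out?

Step 1: Trace through generator execution:
  Yield 1: x starts at 15, yield 15
  Yield 2: x = 15 * 4 = 60, yield 60
  Yield 3: x = 60 * 4 = 240, yield 240
Step 2: First next() gets 15, second next() gets the second value, third next() yields 240.
Therefore out = 240.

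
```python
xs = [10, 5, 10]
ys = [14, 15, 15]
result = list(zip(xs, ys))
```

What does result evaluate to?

Step 1: zip pairs elements at same index:
  Index 0: (10, 14)
  Index 1: (5, 15)
  Index 2: (10, 15)
Therefore result = [(10, 14), (5, 15), (10, 15)].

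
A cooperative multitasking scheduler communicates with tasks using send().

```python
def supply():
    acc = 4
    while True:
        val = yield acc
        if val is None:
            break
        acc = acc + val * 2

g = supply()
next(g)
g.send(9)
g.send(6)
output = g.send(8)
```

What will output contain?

Step 1: next() -> yield acc=4.
Step 2: send(9) -> val=9, acc = 4 + 9*2 = 22, yield 22.
Step 3: send(6) -> val=6, acc = 22 + 6*2 = 34, yield 34.
Step 4: send(8) -> val=8, acc = 34 + 8*2 = 50, yield 50.
Therefore output = 50.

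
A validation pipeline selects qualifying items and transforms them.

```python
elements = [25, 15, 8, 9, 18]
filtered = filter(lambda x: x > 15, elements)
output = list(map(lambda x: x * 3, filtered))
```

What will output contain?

Step 1: Filter elements for elements > 15:
  25: kept
  15: removed
  8: removed
  9: removed
  18: kept
Step 2: Map x * 3 on filtered [25, 18]:
  25 -> 75
  18 -> 54
Therefore output = [75, 54].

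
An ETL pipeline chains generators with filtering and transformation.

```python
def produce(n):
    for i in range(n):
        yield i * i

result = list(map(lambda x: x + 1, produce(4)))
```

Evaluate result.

Step 1: produce(4) yields squares: [0, 1, 4, 9].
Step 2: map adds 1 to each: [1, 2, 5, 10].
Therefore result = [1, 2, 5, 10].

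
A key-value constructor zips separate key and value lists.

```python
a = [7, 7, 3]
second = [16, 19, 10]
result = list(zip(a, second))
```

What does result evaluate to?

Step 1: zip pairs elements at same index:
  Index 0: (7, 16)
  Index 1: (7, 19)
  Index 2: (3, 10)
Therefore result = [(7, 16), (7, 19), (3, 10)].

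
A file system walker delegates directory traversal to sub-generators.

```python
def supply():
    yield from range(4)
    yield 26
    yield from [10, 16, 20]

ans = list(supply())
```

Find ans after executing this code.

Step 1: Trace yields in order:
  yield 0
  yield 1
  yield 2
  yield 3
  yield 26
  yield 10
  yield 16
  yield 20
Therefore ans = [0, 1, 2, 3, 26, 10, 16, 20].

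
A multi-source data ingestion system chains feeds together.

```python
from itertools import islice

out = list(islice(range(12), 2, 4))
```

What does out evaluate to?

Step 1: islice(range(12), 2, 4) takes elements at indices [2, 4).
Step 2: Elements: [2, 3].
Therefore out = [2, 3].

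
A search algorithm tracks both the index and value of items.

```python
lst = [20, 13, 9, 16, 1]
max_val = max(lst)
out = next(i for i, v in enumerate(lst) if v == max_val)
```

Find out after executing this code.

Step 1: max([20, 13, 9, 16, 1]) = 20.
Step 2: Find first index where value == 20:
  Index 0: 20 == 20, found!
Therefore out = 0.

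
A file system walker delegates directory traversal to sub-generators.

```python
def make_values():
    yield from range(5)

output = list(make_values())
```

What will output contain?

Step 1: yield from delegates to the iterable, yielding each element.
Step 2: Collected values: [0, 1, 2, 3, 4].
Therefore output = [0, 1, 2, 3, 4].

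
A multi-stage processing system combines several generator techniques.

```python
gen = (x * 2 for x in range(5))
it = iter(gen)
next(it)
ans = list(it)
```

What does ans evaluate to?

Step 1: Generator produces [0, 2, 4, 6, 8].
Step 2: next(it) consumes first element (0).
Step 3: list(it) collects remaining: [2, 4, 6, 8].
Therefore ans = [2, 4, 6, 8].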